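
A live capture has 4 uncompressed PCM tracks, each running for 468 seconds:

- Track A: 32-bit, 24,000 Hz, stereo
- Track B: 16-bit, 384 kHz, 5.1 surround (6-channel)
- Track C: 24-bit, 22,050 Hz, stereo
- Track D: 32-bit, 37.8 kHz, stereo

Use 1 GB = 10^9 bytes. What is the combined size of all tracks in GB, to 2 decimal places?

Track A: 24,000 × 468 × 4 × 2 = 89,856,000 bytes.
Track B: 384,000 × 468 × 2 × 6 = 2,156,544,000 bytes.
Track C: 22,050 × 468 × 3 × 2 = 61,916,400 bytes.
Track D: 37,800 × 468 × 4 × 2 = 141,523,200 bytes.
Total = 2,449,839,600 bytes = 2.45 GB.

2.45 GB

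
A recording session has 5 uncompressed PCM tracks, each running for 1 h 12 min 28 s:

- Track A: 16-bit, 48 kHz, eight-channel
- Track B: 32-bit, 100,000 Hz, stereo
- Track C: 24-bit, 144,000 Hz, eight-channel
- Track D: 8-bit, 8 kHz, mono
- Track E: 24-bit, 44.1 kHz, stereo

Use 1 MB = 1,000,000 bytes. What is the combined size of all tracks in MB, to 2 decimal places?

23029.62 MB

1 h 12 min 28 s = 4,348 s.
Track A: 48,000 × 4,348 × 2 × 8 = 3,339,264,000 bytes.
Track B: 100,000 × 4,348 × 4 × 2 = 3,478,400,000 bytes.
Track C: 144,000 × 4,348 × 3 × 8 = 15,026,688,000 bytes.
Track D: 8,000 × 4,348 × 1 × 1 = 34,784,000 bytes.
Track E: 44,100 × 4,348 × 3 × 2 = 1,150,480,800 bytes.
Total = 23,029,616,800 bytes = 23029.62 MB.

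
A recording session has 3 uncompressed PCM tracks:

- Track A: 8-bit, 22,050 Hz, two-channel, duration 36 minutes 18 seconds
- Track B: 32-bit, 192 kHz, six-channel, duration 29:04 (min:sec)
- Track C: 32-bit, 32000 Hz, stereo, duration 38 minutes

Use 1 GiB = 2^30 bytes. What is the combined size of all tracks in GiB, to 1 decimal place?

8.1 GiB

Track A: 36 minutes 18 seconds = 2,178 s; 22,050 × 2,178 × 1 × 2 = 96,049,800 bytes.
Track B: 29:04 (min:sec) = 1,744 s; 192,000 × 1,744 × 4 × 6 = 8,036,352,000 bytes.
Track C: 38 minutes = 2,280 s; 32,000 × 2,280 × 4 × 2 = 583,680,000 bytes.
Total = 8,716,081,800 bytes = 8.1 GiB.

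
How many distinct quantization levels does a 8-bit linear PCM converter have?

256 levels

2^8 = 256.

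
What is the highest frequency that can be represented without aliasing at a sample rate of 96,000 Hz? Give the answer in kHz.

Nyquist frequency = sample rate / 2 = 96,000 / 2 = 48 kHz.

48 kHz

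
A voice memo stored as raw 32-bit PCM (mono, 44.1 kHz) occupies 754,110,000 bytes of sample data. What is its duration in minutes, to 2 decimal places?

Byte rate = 44,100 × 4 × 1 = 176,400 bytes/s.
Duration = 754,110,000 / 176,400 = 4,275 s.
4,275 s / 60 = 71.25 minutes.

71.25 minutes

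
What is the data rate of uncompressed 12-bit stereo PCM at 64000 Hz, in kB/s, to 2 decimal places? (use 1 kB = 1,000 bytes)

192.00 kB/s

Bit rate = 64,000 × 12 × 2 = 1,536,000 bits/s.
1,536,000 / 8 = 192,000 B/s = 192.00 kB/s.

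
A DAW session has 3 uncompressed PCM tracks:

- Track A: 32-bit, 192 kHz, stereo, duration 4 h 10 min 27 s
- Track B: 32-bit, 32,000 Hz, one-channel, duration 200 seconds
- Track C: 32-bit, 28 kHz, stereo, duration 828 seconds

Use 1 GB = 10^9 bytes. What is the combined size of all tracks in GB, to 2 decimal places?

Track A: 4 h 10 min 27 s = 15,027 s; 192,000 × 15,027 × 4 × 2 = 23,081,472,000 bytes.
Track B: 32,000 × 200 × 4 × 1 = 25,600,000 bytes.
Track C: 28,000 × 828 × 4 × 2 = 185,472,000 bytes.
Total = 23,292,544,000 bytes = 23.29 GB.

23.29 GB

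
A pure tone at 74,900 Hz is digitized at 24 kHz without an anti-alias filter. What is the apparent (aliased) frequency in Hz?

2,900 Hz

Nyquist = 24,000/2 = 12,000 Hz; 74,900 Hz exceeds it.
Alias = |74,900 − 3×24,000| = |74,900 − 72,000| = 2,900 Hz.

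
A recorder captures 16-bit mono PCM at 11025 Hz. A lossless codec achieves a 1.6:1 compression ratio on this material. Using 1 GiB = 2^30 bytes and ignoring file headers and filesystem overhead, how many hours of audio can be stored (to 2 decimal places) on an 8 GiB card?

173.14 hours

Uncompressed byte rate = 11,025 × 2 × 1 = 22,050 bytes/s.
After 1.6:1 compression, effective rate ≈ 13781.25 bytes/s.
Capacity = 8 × 1,073,741,824 = 8,589,934,592 bytes.
8,589,934,592 / effective rate ≈ 623305.91 s → 173.14 hours.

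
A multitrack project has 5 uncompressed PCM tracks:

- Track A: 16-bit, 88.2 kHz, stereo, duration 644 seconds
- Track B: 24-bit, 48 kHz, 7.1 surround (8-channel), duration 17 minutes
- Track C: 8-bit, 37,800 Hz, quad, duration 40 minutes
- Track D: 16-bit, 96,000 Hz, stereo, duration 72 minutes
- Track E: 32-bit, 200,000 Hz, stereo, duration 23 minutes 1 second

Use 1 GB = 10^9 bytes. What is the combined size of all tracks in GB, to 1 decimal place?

5.6 GB

Track A: 88,200 × 644 × 2 × 2 = 227,203,200 bytes.
Track B: 17 minutes = 1,020 s; 48,000 × 1,020 × 3 × 8 = 1,175,040,000 bytes.
Track C: 40 minutes = 2,400 s; 37,800 × 2,400 × 1 × 4 = 362,880,000 bytes.
Track D: 72 minutes = 4,320 s; 96,000 × 4,320 × 2 × 2 = 1,658,880,000 bytes.
Track E: 23 minutes 1 second = 1,381 s; 200,000 × 1,381 × 4 × 2 = 2,209,600,000 bytes.
Total = 5,633,603,200 bytes = 5.6 GB.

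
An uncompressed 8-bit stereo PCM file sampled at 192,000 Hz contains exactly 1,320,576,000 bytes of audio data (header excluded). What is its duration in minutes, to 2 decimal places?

57.32 minutes

Byte rate = 192,000 × 1 × 2 = 384,000 bytes/s.
Duration = 1,320,576,000 / 384,000 = 3,439 s.
3,439 s / 60 = 57.32 minutes.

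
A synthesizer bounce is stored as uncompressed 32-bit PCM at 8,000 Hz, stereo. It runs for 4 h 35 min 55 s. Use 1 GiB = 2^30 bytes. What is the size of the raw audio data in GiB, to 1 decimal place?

1.0 GiB

Duration = 4 h 35 min 55 s = 16,555 s.
Bytes = 8,000 samples/s × 16,555 s × 4 bytes/sample × 2 ch = 1,059,520,000 bytes.
1,059,520,000 / 1,073,741,824 = 1.0 GiB.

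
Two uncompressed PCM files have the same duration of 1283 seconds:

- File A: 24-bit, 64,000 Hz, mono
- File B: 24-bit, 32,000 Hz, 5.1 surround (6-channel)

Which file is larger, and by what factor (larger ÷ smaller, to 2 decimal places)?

File A: 64,000 × 3 × 1 = 192,000 bytes/s.
File B: 32,000 × 3 × 6 = 576,000 bytes/s.
File B is larger; ratio = 739,008,000 / 246,336,000 = 3.00.

File B, by a factor of 3.00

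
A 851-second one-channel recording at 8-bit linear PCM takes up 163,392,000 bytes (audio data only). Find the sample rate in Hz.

Bytes = sample_rate × seconds × bytes_per_sample × channels.
sample_rate = 163,392,000 / (851 × 1 × 1) = 163,392,000 / 851 = 192,000 Hz.

192,000 Hz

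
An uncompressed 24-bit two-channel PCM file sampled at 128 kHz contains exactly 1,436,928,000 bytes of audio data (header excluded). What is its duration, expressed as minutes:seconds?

Byte rate = 128,000 × 3 × 2 = 768,000 bytes/s.
Duration = 1,436,928,000 / 768,000 = 1,871 s.
1,871 s = 31:11.

31:11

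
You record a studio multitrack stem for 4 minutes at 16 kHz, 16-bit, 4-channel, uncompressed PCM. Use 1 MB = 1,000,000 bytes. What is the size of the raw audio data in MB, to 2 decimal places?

Duration = 4 minutes = 240 s.
Bytes = 16,000 samples/s × 240 s × 2 bytes/sample × 4 ch = 30,720,000 bytes.
30,720,000 / 1,000,000 = 30.72 MB.

30.72 MB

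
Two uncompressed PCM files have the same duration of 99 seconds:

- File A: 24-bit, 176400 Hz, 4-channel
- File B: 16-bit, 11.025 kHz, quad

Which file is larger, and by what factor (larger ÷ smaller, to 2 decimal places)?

File A: 176,400 × 3 × 4 = 2,116,800 bytes/s.
File B: 11,025 × 2 × 4 = 88,200 bytes/s.
File A is larger; ratio = 209,563,200 / 8,731,800 = 24.00.

File A, by a factor of 24.00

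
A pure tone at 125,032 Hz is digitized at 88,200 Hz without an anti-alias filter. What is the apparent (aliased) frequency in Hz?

Nyquist = 88,200/2 = 44,100 Hz; 125,032 Hz exceeds it.
Alias = |125,032 − 1×88,200| = |125,032 − 88,200| = 36,832 Hz.

36,832 Hz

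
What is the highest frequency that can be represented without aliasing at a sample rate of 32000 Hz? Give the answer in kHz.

16 kHz

Nyquist frequency = sample rate / 2 = 32,000 / 2 = 16 kHz.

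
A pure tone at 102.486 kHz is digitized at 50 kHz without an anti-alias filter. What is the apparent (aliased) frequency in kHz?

2.486 kHz

Nyquist = 50,000/2 = 25,000 Hz; 102,486 Hz exceeds it.
Alias = |102,486 − 2×50,000| = |102,486 − 100,000| = 2,486 Hz = 2.486 kHz.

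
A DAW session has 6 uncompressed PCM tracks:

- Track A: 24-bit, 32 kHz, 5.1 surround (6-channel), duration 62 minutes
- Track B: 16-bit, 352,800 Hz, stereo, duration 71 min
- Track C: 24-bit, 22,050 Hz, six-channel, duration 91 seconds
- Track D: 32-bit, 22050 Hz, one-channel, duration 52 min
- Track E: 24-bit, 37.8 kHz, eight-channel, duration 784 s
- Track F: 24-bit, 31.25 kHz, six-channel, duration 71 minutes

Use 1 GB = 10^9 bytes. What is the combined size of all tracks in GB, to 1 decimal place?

11.6 GB

Track A: 62 minutes = 3,720 s; 32,000 × 3,720 × 3 × 6 = 2,142,720,000 bytes.
Track B: 71 min = 4,260 s; 352,800 × 4,260 × 2 × 2 = 6,011,712,000 bytes.
Track C: 22,050 × 91 × 3 × 6 = 36,117,900 bytes.
Track D: 52 min = 3,120 s; 22,050 × 3,120 × 4 × 1 = 275,184,000 bytes.
Track E: 37,800 × 784 × 3 × 8 = 711,244,800 bytes.
Track F: 71 minutes = 4,260 s; 31,250 × 4,260 × 3 × 6 = 2,396,250,000 bytes.
Total = 11,573,228,700 bytes = 11.6 GB.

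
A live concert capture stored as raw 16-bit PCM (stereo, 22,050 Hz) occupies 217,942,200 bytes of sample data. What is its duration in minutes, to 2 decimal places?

Byte rate = 22,050 × 2 × 2 = 88,200 bytes/s.
Duration = 217,942,200 / 88,200 = 2,471 s.
2,471 s / 60 = 41.18 minutes.

41.18 minutes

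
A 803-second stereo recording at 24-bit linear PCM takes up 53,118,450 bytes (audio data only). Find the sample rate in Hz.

11,025 Hz

Bytes = sample_rate × seconds × bytes_per_sample × channels.
sample_rate = 53,118,450 / (803 × 3 × 2) = 53,118,450 / 4,818 = 11,025 Hz.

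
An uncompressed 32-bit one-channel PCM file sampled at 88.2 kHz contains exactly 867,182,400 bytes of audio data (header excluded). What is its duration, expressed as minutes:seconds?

40:58

Byte rate = 88,200 × 4 × 1 = 352,800 bytes/s.
Duration = 867,182,400 / 352,800 = 2,458 s.
2,458 s = 40:58.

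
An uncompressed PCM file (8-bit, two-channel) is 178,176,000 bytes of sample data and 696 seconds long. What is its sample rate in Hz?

Bytes = sample_rate × seconds × bytes_per_sample × channels.
sample_rate = 178,176,000 / (696 × 1 × 2) = 178,176,000 / 1,392 = 128,000 Hz.

128,000 Hz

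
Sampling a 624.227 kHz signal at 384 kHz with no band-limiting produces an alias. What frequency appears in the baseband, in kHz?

Nyquist = 384,000/2 = 192,000 Hz; 624,227 Hz exceeds it.
Alias = |624,227 − 2×384,000| = |624,227 − 768,000| = 143,773 Hz = 143.773 kHz.

143.773 kHz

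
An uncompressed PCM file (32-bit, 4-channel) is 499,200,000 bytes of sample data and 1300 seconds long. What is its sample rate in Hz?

24,000 Hz

Bytes = sample_rate × seconds × bytes_per_sample × channels.
sample_rate = 499,200,000 / (1,300 × 4 × 4) = 499,200,000 / 20,800 = 24,000 Hz.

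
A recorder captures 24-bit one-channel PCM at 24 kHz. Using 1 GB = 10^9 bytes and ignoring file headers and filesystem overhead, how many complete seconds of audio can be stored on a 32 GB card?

Uncompressed byte rate = 24,000 × 3 × 1 = 72,000 bytes/s.
Capacity = 32 × 1,000,000,000 = 32,000,000,000 bytes.
32,000,000,000 / 72,000 ≈ 444444.44 s → 444,444 seconds.

444,444 seconds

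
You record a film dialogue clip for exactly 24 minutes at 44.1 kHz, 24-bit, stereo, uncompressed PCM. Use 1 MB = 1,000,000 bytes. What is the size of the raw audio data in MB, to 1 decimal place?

381.0 MB

Duration = exactly 24 minutes = 1,440 s.
Bytes = 44,100 samples/s × 1,440 s × 3 bytes/sample × 2 ch = 381,024,000 bytes.
381,024,000 / 1,000,000 = 381.0 MB.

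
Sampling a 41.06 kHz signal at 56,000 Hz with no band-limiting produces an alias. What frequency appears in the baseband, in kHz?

14.94 kHz

Nyquist = 56,000/2 = 28,000 Hz; 41,060 Hz exceeds it.
Alias = |41,060 − 1×56,000| = |41,060 − 56,000| = 14,940 Hz = 14.94 kHz.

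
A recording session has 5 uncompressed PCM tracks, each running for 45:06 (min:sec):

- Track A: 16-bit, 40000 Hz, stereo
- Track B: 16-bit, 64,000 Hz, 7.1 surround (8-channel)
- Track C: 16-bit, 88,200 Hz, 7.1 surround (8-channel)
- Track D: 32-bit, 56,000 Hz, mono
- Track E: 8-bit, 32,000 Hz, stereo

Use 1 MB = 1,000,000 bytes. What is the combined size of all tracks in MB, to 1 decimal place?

7801.9 MB

45:06 (min:sec) = 2,706 s.
Track A: 40,000 × 2,706 × 2 × 2 = 432,960,000 bytes.
Track B: 64,000 × 2,706 × 2 × 8 = 2,770,944,000 bytes.
Track C: 88,200 × 2,706 × 2 × 8 = 3,818,707,200 bytes.
Track D: 56,000 × 2,706 × 4 × 1 = 606,144,000 bytes.
Track E: 32,000 × 2,706 × 1 × 2 = 173,184,000 bytes.
Total = 7,801,939,200 bytes = 7801.9 MB.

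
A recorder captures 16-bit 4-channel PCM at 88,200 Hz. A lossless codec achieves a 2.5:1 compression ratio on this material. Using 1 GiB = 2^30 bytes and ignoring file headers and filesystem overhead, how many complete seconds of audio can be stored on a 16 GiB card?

Uncompressed byte rate = 88,200 × 2 × 4 = 705,600 bytes/s.
After 2.5:1 compression, effective rate ≈ 282240 bytes/s.
Capacity = 16 × 1,073,741,824 = 17,179,869,184 bytes.
17,179,869,184 / effective rate ≈ 60869.72 s → 60,869 seconds.

60,869 seconds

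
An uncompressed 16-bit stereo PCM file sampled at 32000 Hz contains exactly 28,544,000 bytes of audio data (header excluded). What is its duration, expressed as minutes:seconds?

3:43

Byte rate = 32,000 × 2 × 2 = 128,000 bytes/s.
Duration = 28,544,000 / 128,000 = 223 s.
223 s = 3:43.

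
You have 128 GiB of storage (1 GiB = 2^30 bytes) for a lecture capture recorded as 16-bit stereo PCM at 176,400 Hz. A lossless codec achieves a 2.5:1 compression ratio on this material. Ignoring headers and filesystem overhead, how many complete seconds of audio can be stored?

Uncompressed byte rate = 176,400 × 2 × 2 = 705,600 bytes/s.
After 2.5:1 compression, effective rate ≈ 282240 bytes/s.
Capacity = 128 × 1,073,741,824 = 137,438,953,472 bytes.
137,438,953,472 / effective rate ≈ 486957.74 s → 486,957 seconds.

486,957 seconds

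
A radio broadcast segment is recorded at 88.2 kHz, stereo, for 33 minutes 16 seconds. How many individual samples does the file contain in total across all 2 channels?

352,094,400 samples

33 minutes 16 seconds = 1,996 s.
88,200 × 1,996 s × 2 ch = 352,094,400 samples.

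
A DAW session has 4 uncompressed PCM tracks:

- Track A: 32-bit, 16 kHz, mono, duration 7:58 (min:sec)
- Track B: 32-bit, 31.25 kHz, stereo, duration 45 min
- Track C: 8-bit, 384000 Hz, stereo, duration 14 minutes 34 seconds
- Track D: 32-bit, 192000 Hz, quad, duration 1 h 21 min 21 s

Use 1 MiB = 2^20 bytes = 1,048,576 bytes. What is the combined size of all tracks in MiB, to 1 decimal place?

Track A: 7:58 (min:sec) = 478 s; 16,000 × 478 × 4 × 1 = 30,592,000 bytes.
Track B: 45 min = 2,700 s; 31,250 × 2,700 × 4 × 2 = 675,000,000 bytes.
Track C: 14 minutes 34 seconds = 874 s; 384,000 × 874 × 1 × 2 = 671,232,000 bytes.
Track D: 1 h 21 min 21 s = 4,881 s; 192,000 × 4,881 × 4 × 4 = 14,994,432,000 bytes.
Total = 16,371,256,000 bytes = 15612.8 MiB.

15612.8 MiB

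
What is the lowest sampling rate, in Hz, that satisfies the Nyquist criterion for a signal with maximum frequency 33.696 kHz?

67,392 Hz

Minimum sample rate = 2 × 33,696 Hz = 67,392 Hz.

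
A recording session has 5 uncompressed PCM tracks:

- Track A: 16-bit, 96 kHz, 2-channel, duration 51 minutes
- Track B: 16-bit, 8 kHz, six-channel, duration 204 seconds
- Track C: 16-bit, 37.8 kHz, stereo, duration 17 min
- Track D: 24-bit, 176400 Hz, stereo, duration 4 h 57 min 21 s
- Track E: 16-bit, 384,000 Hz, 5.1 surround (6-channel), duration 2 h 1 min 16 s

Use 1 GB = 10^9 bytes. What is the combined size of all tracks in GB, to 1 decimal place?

53.8 GB

Track A: 51 minutes = 3,060 s; 96,000 × 3,060 × 2 × 2 = 1,175,040,000 bytes.
Track B: 8,000 × 204 × 2 × 6 = 19,584,000 bytes.
Track C: 17 min = 1,020 s; 37,800 × 1,020 × 2 × 2 = 154,224,000 bytes.
Track D: 4 h 57 min 21 s = 17,841 s; 176,400 × 17,841 × 3 × 2 = 18,882,914,400 bytes.
Track E: 2 h 1 min 16 s = 7,276 s; 384,000 × 7,276 × 2 × 6 = 33,527,808,000 bytes.
Total = 53,759,570,400 bytes = 53.8 GB.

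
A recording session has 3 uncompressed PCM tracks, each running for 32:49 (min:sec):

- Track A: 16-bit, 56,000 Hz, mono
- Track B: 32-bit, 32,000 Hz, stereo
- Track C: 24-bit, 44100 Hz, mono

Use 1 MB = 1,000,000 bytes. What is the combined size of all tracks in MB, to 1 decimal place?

985.1 MB

32:49 (min:sec) = 1,969 s.
Track A: 56,000 × 1,969 × 2 × 1 = 220,528,000 bytes.
Track B: 32,000 × 1,969 × 4 × 2 = 504,064,000 bytes.
Track C: 44,100 × 1,969 × 3 × 1 = 260,498,700 bytes.
Total = 985,090,700 bytes = 985.1 MB.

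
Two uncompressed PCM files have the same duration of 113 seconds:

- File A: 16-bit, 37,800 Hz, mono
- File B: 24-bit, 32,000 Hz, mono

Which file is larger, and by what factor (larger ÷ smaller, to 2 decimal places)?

File B, by a factor of 1.27

File A: 37,800 × 2 × 1 = 75,600 bytes/s.
File B: 32,000 × 3 × 1 = 96,000 bytes/s.
File B is larger; ratio = 10,848,000 / 8,542,800 = 1.27.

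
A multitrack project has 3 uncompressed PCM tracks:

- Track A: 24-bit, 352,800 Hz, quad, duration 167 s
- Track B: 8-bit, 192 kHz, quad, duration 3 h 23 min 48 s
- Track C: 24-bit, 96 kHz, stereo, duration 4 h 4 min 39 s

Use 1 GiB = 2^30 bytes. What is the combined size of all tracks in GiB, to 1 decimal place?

Track A: 352,800 × 167 × 3 × 4 = 707,011,200 bytes.
Track B: 3 h 23 min 48 s = 12,228 s; 192,000 × 12,228 × 1 × 4 = 9,391,104,000 bytes.
Track C: 4 h 4 min 39 s = 14,679 s; 96,000 × 14,679 × 3 × 2 = 8,455,104,000 bytes.
Total = 18,553,219,200 bytes = 17.3 GiB.

17.3 GiB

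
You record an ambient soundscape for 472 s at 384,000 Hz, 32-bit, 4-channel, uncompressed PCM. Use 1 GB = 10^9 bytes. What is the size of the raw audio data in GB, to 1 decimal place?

2.9 GB

Bytes = 384,000 samples/s × 472 s × 4 bytes/sample × 4 ch = 2,899,968,000 bytes.
2,899,968,000 / 1,000,000,000 = 2.9 GB.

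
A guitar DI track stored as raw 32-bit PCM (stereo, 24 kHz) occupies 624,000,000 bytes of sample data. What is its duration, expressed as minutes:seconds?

Byte rate = 24,000 × 4 × 2 = 192,000 bytes/s.
Duration = 624,000,000 / 192,000 = 3,250 s.
3,250 s = 54:10.

54:10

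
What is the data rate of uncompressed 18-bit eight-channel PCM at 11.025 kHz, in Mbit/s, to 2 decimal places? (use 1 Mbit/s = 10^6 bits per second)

Bit rate = 11,025 × 18 × 8 = 1,587,600 bits/s.
= 1.59 Mbit/s.

1.59 Mbit/s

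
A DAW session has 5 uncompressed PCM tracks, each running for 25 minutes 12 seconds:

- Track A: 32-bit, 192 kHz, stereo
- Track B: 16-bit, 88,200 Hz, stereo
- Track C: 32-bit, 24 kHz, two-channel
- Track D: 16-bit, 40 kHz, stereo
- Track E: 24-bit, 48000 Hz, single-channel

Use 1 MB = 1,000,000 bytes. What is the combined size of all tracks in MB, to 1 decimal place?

25 minutes 12 seconds = 1,512 s.
Track A: 192,000 × 1,512 × 4 × 2 = 2,322,432,000 bytes.
Track B: 88,200 × 1,512 × 2 × 2 = 533,433,600 bytes.
Track C: 24,000 × 1,512 × 4 × 2 = 290,304,000 bytes.
Track D: 40,000 × 1,512 × 2 × 2 = 241,920,000 bytes.
Track E: 48,000 × 1,512 × 3 × 1 = 217,728,000 bytes.
Total = 3,605,817,600 bytes = 3605.8 MB.

3605.8 MB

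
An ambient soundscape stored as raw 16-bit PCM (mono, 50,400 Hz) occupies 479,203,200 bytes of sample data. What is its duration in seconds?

4,754 seconds

Byte rate = 50,400 × 2 × 1 = 100,800 bytes/s.
Duration = 479,203,200 / 100,800 = 4,754 s.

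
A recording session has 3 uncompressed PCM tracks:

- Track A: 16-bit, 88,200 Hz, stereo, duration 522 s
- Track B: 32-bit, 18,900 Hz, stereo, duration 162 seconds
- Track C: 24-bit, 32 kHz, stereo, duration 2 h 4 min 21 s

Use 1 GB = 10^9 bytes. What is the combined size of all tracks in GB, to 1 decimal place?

1.6 GB

Track A: 88,200 × 522 × 2 × 2 = 184,161,600 bytes.
Track B: 18,900 × 162 × 4 × 2 = 24,494,400 bytes.
Track C: 2 h 4 min 21 s = 7,461 s; 32,000 × 7,461 × 3 × 2 = 1,432,512,000 bytes.
Total = 1,641,168,000 bytes = 1.6 GB.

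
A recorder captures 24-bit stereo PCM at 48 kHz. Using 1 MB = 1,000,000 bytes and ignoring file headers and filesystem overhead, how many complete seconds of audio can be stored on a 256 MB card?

Uncompressed byte rate = 48,000 × 3 × 2 = 288,000 bytes/s.
Capacity = 256 × 1,000,000 = 256,000,000 bytes.
256,000,000 / 288,000 ≈ 888.89 s → 888 seconds.

888 seconds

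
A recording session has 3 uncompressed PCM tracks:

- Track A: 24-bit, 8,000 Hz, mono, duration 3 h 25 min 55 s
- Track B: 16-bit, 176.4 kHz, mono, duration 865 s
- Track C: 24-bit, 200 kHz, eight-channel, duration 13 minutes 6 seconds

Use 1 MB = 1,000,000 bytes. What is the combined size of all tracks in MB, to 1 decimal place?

Track A: 3 h 25 min 55 s = 12,355 s; 8,000 × 12,355 × 3 × 1 = 296,520,000 bytes.
Track B: 176,400 × 865 × 2 × 1 = 305,172,000 bytes.
Track C: 13 minutes 6 seconds = 786 s; 200,000 × 786 × 3 × 8 = 3,772,800,000 bytes.
Total = 4,374,492,000 bytes = 4374.5 MB.

4374.5 MB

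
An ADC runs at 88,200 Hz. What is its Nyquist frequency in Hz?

44,100 Hz

Nyquist frequency = sample rate / 2 = 88,200 / 2 = 44,100 Hz.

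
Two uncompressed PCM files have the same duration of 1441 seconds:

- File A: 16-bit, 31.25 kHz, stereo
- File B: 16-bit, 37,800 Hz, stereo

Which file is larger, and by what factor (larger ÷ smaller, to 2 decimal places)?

File A: 31,250 × 2 × 2 = 125,000 bytes/s.
File B: 37,800 × 2 × 2 = 151,200 bytes/s.
File B is larger; ratio = 217,879,200 / 180,125,000 = 1.21.

File B, by a factor of 1.21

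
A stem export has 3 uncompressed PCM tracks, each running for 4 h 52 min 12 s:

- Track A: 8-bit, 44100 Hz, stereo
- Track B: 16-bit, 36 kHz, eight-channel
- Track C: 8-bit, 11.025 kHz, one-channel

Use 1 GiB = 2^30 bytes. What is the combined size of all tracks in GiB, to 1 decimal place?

4 h 52 min 12 s = 17,532 s.
Track A: 44,100 × 17,532 × 1 × 2 = 1,546,322,400 bytes.
Track B: 36,000 × 17,532 × 2 × 8 = 10,098,432,000 bytes.
Track C: 11,025 × 17,532 × 1 × 1 = 193,290,300 bytes.
Total = 11,838,044,700 bytes = 11.0 GiB.

11.0 GiB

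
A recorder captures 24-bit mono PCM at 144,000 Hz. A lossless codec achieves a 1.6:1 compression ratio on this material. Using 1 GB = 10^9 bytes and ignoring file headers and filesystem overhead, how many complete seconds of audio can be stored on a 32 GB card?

Uncompressed byte rate = 144,000 × 3 × 1 = 432,000 bytes/s.
After 1.6:1 compression, effective rate ≈ 270000 bytes/s.
Capacity = 32 × 1,000,000,000 = 32,000,000,000 bytes.
32,000,000,000 / effective rate ≈ 118518.52 s → 118,518 seconds.

118,518 seconds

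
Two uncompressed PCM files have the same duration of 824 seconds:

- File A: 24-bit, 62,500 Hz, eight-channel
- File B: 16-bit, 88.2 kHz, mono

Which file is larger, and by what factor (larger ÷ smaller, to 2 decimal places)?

File A: 62,500 × 3 × 8 = 1,500,000 bytes/s.
File B: 88,200 × 2 × 1 = 176,400 bytes/s.
File A is larger; ratio = 1,236,000,000 / 145,353,600 = 8.50.

File A, by a factor of 8.50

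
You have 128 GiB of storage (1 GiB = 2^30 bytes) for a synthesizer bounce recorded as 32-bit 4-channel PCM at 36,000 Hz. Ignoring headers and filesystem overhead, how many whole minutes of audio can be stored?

3,976 minutes

Uncompressed byte rate = 36,000 × 4 × 4 = 576,000 bytes/s.
Capacity = 128 × 1,073,741,824 = 137,438,953,472 bytes.
137,438,953,472 / 576,000 ≈ 238609.29 s → 3,976 minutes.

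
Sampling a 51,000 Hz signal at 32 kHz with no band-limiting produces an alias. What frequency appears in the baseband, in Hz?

13,000 Hz

Nyquist = 32,000/2 = 16,000 Hz; 51,000 Hz exceeds it.
Alias = |51,000 − 2×32,000| = |51,000 − 64,000| = 13,000 Hz.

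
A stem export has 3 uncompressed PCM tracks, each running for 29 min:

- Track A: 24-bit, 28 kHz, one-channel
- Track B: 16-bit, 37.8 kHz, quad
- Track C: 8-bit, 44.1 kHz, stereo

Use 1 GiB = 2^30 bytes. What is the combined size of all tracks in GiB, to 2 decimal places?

29 min = 1,740 s.
Track A: 28,000 × 1,740 × 3 × 1 = 146,160,000 bytes.
Track B: 37,800 × 1,740 × 2 × 4 = 526,176,000 bytes.
Track C: 44,100 × 1,740 × 1 × 2 = 153,468,000 bytes.
Total = 825,804,000 bytes = 0.77 GiB.

0.77 GiB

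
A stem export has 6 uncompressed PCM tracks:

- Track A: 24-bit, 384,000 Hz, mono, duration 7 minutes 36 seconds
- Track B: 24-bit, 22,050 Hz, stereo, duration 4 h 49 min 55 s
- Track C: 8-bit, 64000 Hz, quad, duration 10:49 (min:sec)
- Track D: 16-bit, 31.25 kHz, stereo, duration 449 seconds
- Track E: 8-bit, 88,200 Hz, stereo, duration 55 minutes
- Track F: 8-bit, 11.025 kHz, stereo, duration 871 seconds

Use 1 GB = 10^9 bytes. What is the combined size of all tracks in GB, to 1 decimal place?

Track A: 7 minutes 36 seconds = 456 s; 384,000 × 456 × 3 × 1 = 525,312,000 bytes.
Track B: 4 h 49 min 55 s = 17,395 s; 22,050 × 17,395 × 3 × 2 = 2,301,358,500 bytes.
Track C: 10:49 (min:sec) = 649 s; 64,000 × 649 × 1 × 4 = 166,144,000 bytes.
Track D: 31,250 × 449 × 2 × 2 = 56,125,000 bytes.
Track E: 55 minutes = 3,300 s; 88,200 × 3,300 × 1 × 2 = 582,120,000 bytes.
Track F: 11,025 × 871 × 1 × 2 = 19,205,550 bytes.
Total = 3,650,265,050 bytes = 3.7 GB.

3.7 GB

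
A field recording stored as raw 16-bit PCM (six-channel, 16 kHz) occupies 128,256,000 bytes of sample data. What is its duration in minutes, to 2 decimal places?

11.13 minutes

Byte rate = 16,000 × 2 × 6 = 192,000 bytes/s.
Duration = 128,256,000 / 192,000 = 668 s.
668 s / 60 = 11.13 minutes.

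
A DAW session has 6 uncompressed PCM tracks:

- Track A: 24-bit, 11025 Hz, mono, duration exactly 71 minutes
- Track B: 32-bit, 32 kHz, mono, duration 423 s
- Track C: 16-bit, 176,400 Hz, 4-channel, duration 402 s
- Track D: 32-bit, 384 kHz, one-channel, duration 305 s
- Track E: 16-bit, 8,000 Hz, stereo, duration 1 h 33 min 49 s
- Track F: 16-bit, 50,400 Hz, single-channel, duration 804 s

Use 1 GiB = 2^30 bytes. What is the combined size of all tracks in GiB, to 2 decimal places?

1.39 GiB

Track A: exactly 71 minutes = 4,260 s; 11,025 × 4,260 × 3 × 1 = 140,899,500 bytes.
Track B: 32,000 × 423 × 4 × 1 = 54,144,000 bytes.
Track C: 176,400 × 402 × 2 × 4 = 567,302,400 bytes.
Track D: 384,000 × 305 × 4 × 1 = 468,480,000 bytes.
Track E: 1 h 33 min 49 s = 5,629 s; 8,000 × 5,629 × 2 × 2 = 180,128,000 bytes.
Track F: 50,400 × 804 × 2 × 1 = 81,043,200 bytes.
Total = 1,491,997,100 bytes = 1.39 GiB.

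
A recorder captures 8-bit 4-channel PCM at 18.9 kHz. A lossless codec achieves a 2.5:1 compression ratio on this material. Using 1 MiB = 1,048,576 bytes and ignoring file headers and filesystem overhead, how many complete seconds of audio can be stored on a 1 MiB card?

34 seconds

Uncompressed byte rate = 18,900 × 1 × 4 = 75,600 bytes/s.
After 2.5:1 compression, effective rate ≈ 30240 bytes/s.
Capacity = 1 × 1,048,576 = 1,048,576 bytes.
1,048,576 / effective rate ≈ 34.68 s → 34 seconds.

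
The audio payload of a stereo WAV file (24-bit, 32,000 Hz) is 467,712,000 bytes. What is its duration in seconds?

Byte rate = 32,000 × 3 × 2 = 192,000 bytes/s.
Duration = 467,712,000 / 192,000 = 2,436 s.

2,436 seconds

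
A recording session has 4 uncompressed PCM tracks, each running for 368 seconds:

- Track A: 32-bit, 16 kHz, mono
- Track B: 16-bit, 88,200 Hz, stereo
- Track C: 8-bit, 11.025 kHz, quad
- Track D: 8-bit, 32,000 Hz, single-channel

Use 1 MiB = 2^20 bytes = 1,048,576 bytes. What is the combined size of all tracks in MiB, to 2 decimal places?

172.98 MiB

Track A: 16,000 × 368 × 4 × 1 = 23,552,000 bytes.
Track B: 88,200 × 368 × 2 × 2 = 129,830,400 bytes.
Track C: 11,025 × 368 × 1 × 4 = 16,228,800 bytes.
Track D: 32,000 × 368 × 1 × 1 = 11,776,000 bytes.
Total = 181,387,200 bytes = 172.98 MiB.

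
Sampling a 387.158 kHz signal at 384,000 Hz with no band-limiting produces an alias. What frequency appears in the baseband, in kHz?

Nyquist = 384,000/2 = 192,000 Hz; 387,158 Hz exceeds it.
Alias = |387,158 − 1×384,000| = |387,158 − 384,000| = 3,158 Hz = 3.158 kHz.

3.158 kHz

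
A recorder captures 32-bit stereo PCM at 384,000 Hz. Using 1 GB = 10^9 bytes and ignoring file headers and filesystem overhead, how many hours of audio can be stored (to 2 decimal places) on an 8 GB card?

Uncompressed byte rate = 384,000 × 4 × 2 = 3,072,000 bytes/s.
Capacity = 8 × 1,000,000,000 = 8,000,000,000 bytes.
8,000,000,000 / 3,072,000 ≈ 2604.17 s → 0.72 hours.

0.72 hours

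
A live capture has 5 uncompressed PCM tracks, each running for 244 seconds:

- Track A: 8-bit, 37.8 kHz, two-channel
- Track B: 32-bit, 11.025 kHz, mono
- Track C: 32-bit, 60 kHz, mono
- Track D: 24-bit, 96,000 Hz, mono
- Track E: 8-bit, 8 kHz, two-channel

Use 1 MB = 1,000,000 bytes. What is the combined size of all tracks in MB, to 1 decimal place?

Track A: 37,800 × 244 × 1 × 2 = 18,446,400 bytes.
Track B: 11,025 × 244 × 4 × 1 = 10,760,400 bytes.
Track C: 60,000 × 244 × 4 × 1 = 58,560,000 bytes.
Track D: 96,000 × 244 × 3 × 1 = 70,272,000 bytes.
Track E: 8,000 × 244 × 1 × 2 = 3,904,000 bytes.
Total = 161,942,800 bytes = 161.9 MB.

161.9 MB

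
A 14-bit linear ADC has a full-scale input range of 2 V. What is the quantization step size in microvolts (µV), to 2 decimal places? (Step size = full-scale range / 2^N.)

122.07 µV

2 V / 2^14 = 2 / 16,384 V = 122.07 µV.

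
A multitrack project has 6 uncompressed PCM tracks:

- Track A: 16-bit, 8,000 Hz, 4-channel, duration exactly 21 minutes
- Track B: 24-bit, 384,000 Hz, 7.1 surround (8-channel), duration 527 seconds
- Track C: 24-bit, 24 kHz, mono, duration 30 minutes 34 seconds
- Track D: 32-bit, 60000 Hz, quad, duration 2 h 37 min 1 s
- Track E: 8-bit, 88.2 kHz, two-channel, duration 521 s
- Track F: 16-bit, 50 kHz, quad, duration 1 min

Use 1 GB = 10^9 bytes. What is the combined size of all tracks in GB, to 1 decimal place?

Track A: exactly 21 minutes = 1,260 s; 8,000 × 1,260 × 2 × 4 = 80,640,000 bytes.
Track B: 384,000 × 527 × 3 × 8 = 4,856,832,000 bytes.
Track C: 30 minutes 34 seconds = 1,834 s; 24,000 × 1,834 × 3 × 1 = 132,048,000 bytes.
Track D: 2 h 37 min 1 s = 9,421 s; 60,000 × 9,421 × 4 × 4 = 9,044,160,000 bytes.
Track E: 88,200 × 521 × 1 × 2 = 91,904,400 bytes.
Track F: 1 min = 60 s; 50,000 × 60 × 2 × 4 = 24,000,000 bytes.
Total = 14,229,584,400 bytes = 14.2 GB.

14.2 GB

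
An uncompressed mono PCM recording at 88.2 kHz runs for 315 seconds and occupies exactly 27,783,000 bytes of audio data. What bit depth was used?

8 bits

Bytes per sample = 27,783,000 / (88,200 × 315 × 1) = 27,783,000 / 27,783,000 = 1.
Bit depth = 1 × 8 = 8 bits.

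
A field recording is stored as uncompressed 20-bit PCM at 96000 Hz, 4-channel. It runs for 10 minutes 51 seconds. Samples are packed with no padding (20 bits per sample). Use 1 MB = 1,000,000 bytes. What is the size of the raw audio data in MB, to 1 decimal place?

Duration = 10 minutes 51 seconds = 651 s.
Bits = 96,000 × 651 × 20 × 4 = 4,999,680,000 bits = 624,960,000 bytes.
624,960,000 / 1,000,000 = 625.0 MB.

625.0 MB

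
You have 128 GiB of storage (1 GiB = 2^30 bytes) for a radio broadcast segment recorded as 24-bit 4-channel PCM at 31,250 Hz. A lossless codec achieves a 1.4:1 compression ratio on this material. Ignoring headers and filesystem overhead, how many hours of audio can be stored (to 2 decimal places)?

142.53 hours

Uncompressed byte rate = 31,250 × 3 × 4 = 375,000 bytes/s.
After 1.4:1 compression, effective rate ≈ 267857.14 bytes/s.
Capacity = 128 × 1,073,741,824 = 137,438,953,472 bytes.
137,438,953,472 / effective rate ≈ 513105.43 s → 142.53 hours.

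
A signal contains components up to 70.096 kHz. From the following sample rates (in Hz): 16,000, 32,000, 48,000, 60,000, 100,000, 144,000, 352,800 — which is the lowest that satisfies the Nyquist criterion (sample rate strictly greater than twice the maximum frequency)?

Need sample rate > 2 × 70,096 = 140,192 Hz.
Lowest listed rate above 140,192 Hz is 144,000 Hz.

144,000 Hz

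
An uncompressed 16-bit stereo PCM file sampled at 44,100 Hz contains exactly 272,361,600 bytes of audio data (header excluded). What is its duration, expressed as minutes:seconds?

Byte rate = 44,100 × 2 × 2 = 176,400 bytes/s.
Duration = 272,361,600 / 176,400 = 1,544 s.
1,544 s = 25:44.

25:44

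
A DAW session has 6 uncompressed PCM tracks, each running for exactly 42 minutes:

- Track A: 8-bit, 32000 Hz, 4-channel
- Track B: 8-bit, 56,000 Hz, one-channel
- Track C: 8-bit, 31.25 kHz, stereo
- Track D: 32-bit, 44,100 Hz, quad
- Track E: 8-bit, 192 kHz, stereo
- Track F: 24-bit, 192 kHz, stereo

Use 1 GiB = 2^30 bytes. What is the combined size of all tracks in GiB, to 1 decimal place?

5.8 GiB

exactly 42 minutes = 2,520 s.
Track A: 32,000 × 2,520 × 1 × 4 = 322,560,000 bytes.
Track B: 56,000 × 2,520 × 1 × 1 = 141,120,000 bytes.
Track C: 31,250 × 2,520 × 1 × 2 = 157,500,000 bytes.
Track D: 44,100 × 2,520 × 4 × 4 = 1,778,112,000 bytes.
Track E: 192,000 × 2,520 × 1 × 2 = 967,680,000 bytes.
Track F: 192,000 × 2,520 × 3 × 2 = 2,903,040,000 bytes.
Total = 6,270,012,000 bytes = 5.8 GiB.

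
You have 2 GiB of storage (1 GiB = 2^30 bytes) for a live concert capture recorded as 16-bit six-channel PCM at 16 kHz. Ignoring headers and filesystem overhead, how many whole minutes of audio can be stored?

Uncompressed byte rate = 16,000 × 2 × 6 = 192,000 bytes/s.
Capacity = 2 × 1,073,741,824 = 2,147,483,648 bytes.
2,147,483,648 / 192,000 ≈ 11184.81 s → 186 minutes.

186 minutes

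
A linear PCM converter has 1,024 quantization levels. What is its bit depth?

10 bits

log2(1,024) = 10.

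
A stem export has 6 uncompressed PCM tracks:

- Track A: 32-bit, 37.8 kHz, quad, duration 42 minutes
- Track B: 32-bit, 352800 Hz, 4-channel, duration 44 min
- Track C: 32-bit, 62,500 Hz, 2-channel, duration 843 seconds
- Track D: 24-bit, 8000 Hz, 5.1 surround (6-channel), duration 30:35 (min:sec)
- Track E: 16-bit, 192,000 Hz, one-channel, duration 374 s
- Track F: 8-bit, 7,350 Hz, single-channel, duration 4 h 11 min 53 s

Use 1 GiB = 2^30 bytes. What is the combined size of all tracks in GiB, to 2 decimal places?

16.17 GiB

Track A: 42 minutes = 2,520 s; 37,800 × 2,520 × 4 × 4 = 1,524,096,000 bytes.
Track B: 44 min = 2,640 s; 352,800 × 2,640 × 4 × 4 = 14,902,272,000 bytes.
Track C: 62,500 × 843 × 4 × 2 = 421,500,000 bytes.
Track D: 30:35 (min:sec) = 1,835 s; 8,000 × 1,835 × 3 × 6 = 264,240,000 bytes.
Track E: 192,000 × 374 × 2 × 1 = 143,616,000 bytes.
Track F: 4 h 11 min 53 s = 15,113 s; 7,350 × 15,113 × 1 × 1 = 111,080,550 bytes.
Total = 17,366,804,550 bytes = 16.17 GiB.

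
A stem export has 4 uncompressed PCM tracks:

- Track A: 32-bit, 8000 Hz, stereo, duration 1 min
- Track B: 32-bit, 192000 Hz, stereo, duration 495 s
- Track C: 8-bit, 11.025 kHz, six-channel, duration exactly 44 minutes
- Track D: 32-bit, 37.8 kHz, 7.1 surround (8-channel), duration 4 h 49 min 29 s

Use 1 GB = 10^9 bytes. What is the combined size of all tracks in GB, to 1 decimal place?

21.9 GB

Track A: 1 min = 60 s; 8,000 × 60 × 4 × 2 = 3,840,000 bytes.
Track B: 192,000 × 495 × 4 × 2 = 760,320,000 bytes.
Track C: exactly 44 minutes = 2,640 s; 11,025 × 2,640 × 1 × 6 = 174,636,000 bytes.
Track D: 4 h 49 min 29 s = 17,369 s; 37,800 × 17,369 × 4 × 8 = 21,009,542,400 bytes.
Total = 21,948,338,400 bytes = 21.9 GB.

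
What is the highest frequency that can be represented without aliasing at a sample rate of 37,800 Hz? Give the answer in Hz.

18,900 Hz

Nyquist frequency = sample rate / 2 = 37,800 / 2 = 18,900 Hz.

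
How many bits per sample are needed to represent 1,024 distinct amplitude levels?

10 bits

log2(1,024) = 10.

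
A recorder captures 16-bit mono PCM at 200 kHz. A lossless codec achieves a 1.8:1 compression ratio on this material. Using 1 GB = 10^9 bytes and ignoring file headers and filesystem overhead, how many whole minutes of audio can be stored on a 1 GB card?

75 minutes

Uncompressed byte rate = 200,000 × 2 × 1 = 400,000 bytes/s.
After 1.8:1 compression, effective rate ≈ 222222.22 bytes/s.
Capacity = 1 × 1,000,000,000 = 1,000,000,000 bytes.
1,000,000,000 / effective rate ≈ 4500 s → 75 minutes.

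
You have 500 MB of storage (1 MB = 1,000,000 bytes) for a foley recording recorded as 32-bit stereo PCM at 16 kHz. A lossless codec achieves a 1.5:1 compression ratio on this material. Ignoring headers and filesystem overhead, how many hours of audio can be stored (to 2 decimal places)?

Uncompressed byte rate = 16,000 × 4 × 2 = 128,000 bytes/s.
After 1.5:1 compression, effective rate ≈ 85333.33 bytes/s.
Capacity = 500 × 1,000,000 = 500,000,000 bytes.
500,000,000 / effective rate ≈ 5859.38 s → 1.63 hours.

1.63 hours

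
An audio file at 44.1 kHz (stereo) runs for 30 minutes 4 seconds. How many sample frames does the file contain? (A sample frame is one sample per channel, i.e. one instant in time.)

79,556,400 sample frames

30 minutes 4 seconds = 1,804 s.
44,100 samples/s × 1,804 s = 79,556,400 frames.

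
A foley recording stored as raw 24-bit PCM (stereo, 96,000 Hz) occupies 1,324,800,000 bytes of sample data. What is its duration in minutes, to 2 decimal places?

38.33 minutes

Byte rate = 96,000 × 3 × 2 = 576,000 bytes/s.
Duration = 1,324,800,000 / 576,000 = 2,300 s.
2,300 s / 60 = 38.33 minutes.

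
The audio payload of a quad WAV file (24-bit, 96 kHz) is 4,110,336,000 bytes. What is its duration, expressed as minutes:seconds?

59:28

Byte rate = 96,000 × 3 × 4 = 1,152,000 bytes/s.
Duration = 4,110,336,000 / 1,152,000 = 3,568 s.
3,568 s = 59:28.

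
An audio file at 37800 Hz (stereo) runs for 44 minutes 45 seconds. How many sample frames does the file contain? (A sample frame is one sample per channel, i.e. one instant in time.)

101,493,000 sample frames

44 minutes 45 seconds = 2,685 s.
37,800 samples/s × 2,685 s = 101,493,000 frames.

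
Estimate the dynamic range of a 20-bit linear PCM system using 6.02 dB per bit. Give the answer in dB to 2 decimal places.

120.40 dB

20 × 6.02 = 120.40 dB.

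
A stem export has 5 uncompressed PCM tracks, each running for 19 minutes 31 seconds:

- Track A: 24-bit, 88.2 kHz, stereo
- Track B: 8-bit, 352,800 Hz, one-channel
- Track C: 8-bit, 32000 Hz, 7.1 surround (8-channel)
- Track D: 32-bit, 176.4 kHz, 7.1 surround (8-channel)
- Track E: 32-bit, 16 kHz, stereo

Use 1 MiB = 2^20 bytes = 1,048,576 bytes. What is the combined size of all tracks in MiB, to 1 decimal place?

7717.7 MiB

19 minutes 31 seconds = 1,171 s.
Track A: 88,200 × 1,171 × 3 × 2 = 619,693,200 bytes.
Track B: 352,800 × 1,171 × 1 × 1 = 413,128,800 bytes.
Track C: 32,000 × 1,171 × 1 × 8 = 299,776,000 bytes.
Track D: 176,400 × 1,171 × 4 × 8 = 6,610,060,800 bytes.
Track E: 16,000 × 1,171 × 4 × 2 = 149,888,000 bytes.
Total = 8,092,546,800 bytes = 7717.7 MiB.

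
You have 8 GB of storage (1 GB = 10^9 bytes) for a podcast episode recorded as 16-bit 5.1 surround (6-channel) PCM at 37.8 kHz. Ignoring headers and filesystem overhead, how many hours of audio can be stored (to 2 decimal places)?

Uncompressed byte rate = 37,800 × 2 × 6 = 453,600 bytes/s.
Capacity = 8 × 1,000,000,000 = 8,000,000,000 bytes.
8,000,000,000 / 453,600 ≈ 17636.68 s → 4.90 hours.

4.90 hours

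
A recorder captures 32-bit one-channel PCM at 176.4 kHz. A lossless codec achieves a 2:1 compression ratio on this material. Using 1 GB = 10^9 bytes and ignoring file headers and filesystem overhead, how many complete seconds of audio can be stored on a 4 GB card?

11,337 seconds

Uncompressed byte rate = 176,400 × 4 × 1 = 705,600 bytes/s.
After 2:1 compression, effective rate ≈ 352800 bytes/s.
Capacity = 4 × 1,000,000,000 = 4,000,000,000 bytes.
4,000,000,000 / effective rate ≈ 11337.87 s → 11,337 seconds.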